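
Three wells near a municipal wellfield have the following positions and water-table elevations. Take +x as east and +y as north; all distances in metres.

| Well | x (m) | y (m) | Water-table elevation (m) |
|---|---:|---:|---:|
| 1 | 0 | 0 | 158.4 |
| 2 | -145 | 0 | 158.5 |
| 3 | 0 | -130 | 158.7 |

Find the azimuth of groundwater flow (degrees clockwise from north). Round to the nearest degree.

017°

∂h/∂x = (158.5 − 158.4) / (-145 − 0) = -0.0006897
∂h/∂y = (158.7 − 158.4) / (-130 − 0) = -0.002308
Flow direction (−∇h) has components (+0.0006897 E, +0.002308 N).
Azimuth = atan2(E, N) = atan2(+0.0006897, +0.002308) = 16.6° ≈ 017°.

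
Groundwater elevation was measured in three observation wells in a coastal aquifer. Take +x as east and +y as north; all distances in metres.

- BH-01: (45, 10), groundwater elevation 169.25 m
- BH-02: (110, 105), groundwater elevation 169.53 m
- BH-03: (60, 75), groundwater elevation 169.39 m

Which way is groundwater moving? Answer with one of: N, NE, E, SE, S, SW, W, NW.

Taking BH-01 as reference: BH-02−BH-01 = (65, 95, +0.28); BH-03−BH-01 = (15, 65, +0.14).
Solve a·Δx + b·Δy = Δh: det = 65·65 − 15·95 = 2800.
∂h/∂x = [(+0.28)·65 − (+0.14)·95] / 2800 = +0.001750
∂h/∂y = [65·(+0.14) − 15·(+0.28)] / 2800 = +0.001750
Flow = −∇h = (-0.001750 east, -0.001750 north), which points southwest.

SW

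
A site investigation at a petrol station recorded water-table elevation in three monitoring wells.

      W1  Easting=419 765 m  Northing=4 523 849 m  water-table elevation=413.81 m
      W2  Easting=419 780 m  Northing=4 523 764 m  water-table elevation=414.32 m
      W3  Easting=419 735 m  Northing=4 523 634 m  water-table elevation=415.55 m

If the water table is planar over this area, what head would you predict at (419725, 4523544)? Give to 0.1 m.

416.3 m

Taking W1 as reference: W2−W1 = (15, -85, +0.51); W3−W1 = (-30, -215, +1.74).
Determinant of the coordinate differences = 15·(-215) − (-30)·(-85) = -5775.
∂h/∂x = [(+0.51)·(-215) − (+1.74)·(-85)] / -5775 = -0.006623
∂h/∂y = [15·(+1.74) − (-30)·(+0.51)] / -5775 = -0.007169
h(419725, 4523544) = 413.81 + (-0.006623)·(-40) + (-0.007169)·(-305) = 413.81 +0.265 +2.186 = 416.261 m.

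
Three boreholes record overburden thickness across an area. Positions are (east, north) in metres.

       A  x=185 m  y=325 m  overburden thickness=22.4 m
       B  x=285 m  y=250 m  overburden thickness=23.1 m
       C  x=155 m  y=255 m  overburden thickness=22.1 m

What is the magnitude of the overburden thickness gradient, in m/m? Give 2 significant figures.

0.0078 m/m

Three-point gradient (reference A): Δ to B = (100, -75, +0.7), Δ to C = (-30, -70, -0.3).
∂d/∂x = +0.007730, ∂d/∂y = +0.0009730 (det = -9250).
|∇f| = √(0.007730² + 0.0009730²) = 0.007791 m/m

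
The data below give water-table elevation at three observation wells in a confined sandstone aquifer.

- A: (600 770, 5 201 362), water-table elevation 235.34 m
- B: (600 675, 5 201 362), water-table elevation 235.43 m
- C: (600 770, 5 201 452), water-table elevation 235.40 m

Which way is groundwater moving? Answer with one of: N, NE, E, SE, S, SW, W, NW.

∂h/∂x = (235.43 − 235.34) / (600675 − 600770) = -0.0009474
∂h/∂y = (235.40 − 235.34) / (5201452 − 5201362) = +0.0006667
Flow = −∇h = (+0.0009474 east, -0.0006667 north), which points southeast.

SE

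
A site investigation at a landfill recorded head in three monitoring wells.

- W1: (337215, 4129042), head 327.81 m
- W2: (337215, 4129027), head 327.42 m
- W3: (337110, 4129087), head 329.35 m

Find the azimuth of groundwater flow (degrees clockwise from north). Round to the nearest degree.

With h = a·x + b·y + c and W1 as origin, the differences give:
  0·a + (-15)·b = -0.39
  (-105)·a + 45·b = +1.54
Eliminate b (×45 and ×(-15), subtract): -1575·a = 5.550 → a = ∂h/∂x = -0.003524
Back-substitute: b = ∂h/∂y = +0.02600.
Flow direction (−∇h) has components (+0.003524 E, -0.02600 N).
Azimuth = atan2(E, N) = atan2(+0.003524, -0.02600) = 172.3° ≈ 172°.

172°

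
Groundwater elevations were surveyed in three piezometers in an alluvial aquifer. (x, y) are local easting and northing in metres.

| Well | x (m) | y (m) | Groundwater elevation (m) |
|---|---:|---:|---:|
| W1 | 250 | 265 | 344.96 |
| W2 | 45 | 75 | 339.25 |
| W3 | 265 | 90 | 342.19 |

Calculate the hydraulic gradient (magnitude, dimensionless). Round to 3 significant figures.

0.0208

Taking W1 as reference: W2−W1 = (-205, -190, -5.71); W3−W1 = (15, -175, -2.77).
Determinant of the coordinate differences = (-205)·(-175) − 15·(-190) = 38725.
∂h/∂x = [(-5.71)·(-175) − (-2.77)·(-190)] / 38725 = +0.01221
∂h/∂y = [(-205)·(-2.77) − 15·(-5.71)] / 38725 = +0.01688
|∇h| = √(0.01221² + 0.01688²) = 0.02083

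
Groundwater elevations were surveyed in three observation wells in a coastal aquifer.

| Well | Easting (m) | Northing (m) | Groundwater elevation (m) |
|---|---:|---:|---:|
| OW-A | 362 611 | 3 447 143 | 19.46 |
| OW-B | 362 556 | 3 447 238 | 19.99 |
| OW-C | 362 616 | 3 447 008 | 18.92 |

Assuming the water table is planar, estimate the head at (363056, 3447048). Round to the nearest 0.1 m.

With h = a·x + b·y + c and OW-A as origin, the differences give:
  (-55)·a + 95·b = +0.53
  5·a + (-135)·b = -0.54
Eliminate b (×(-135) and ×95, subtract): 6950·a = -20.250 → a = ∂h/∂x = -0.002914
Back-substitute: b = ∂h/∂y = +0.003892.
h(363056, 3447048) = 19.46 + (-0.002914)·(445) + (+0.003892)·(-95) = 19.46 -1.297 -0.370 = 17.794 m.

17.8 m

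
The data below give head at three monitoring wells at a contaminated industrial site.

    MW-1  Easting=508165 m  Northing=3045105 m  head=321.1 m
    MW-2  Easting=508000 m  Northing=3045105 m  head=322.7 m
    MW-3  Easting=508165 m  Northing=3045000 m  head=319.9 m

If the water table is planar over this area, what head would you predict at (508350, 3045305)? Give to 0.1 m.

321.6 m

∂h/∂x = (322.7 − 321.1) / (508000 − 508165) = -0.009697
∂h/∂y = (319.9 − 321.1) / (3045000 − 3045105) = +0.01143
h(508350, 3045305) = 321.1 + (-0.009697)·(185) + (+0.01143)·(200) = 321.1 -1.794 +2.286 = 321.592 m.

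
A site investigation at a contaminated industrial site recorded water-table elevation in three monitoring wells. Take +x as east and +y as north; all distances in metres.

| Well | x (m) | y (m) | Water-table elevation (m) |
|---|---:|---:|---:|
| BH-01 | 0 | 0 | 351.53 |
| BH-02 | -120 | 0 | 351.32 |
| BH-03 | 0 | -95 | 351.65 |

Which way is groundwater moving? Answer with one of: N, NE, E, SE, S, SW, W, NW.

∂h/∂x = (351.32 − 351.53) / (-120 − 0) = +0.001750
∂h/∂y = (351.65 − 351.53) / (-95 − 0) = -0.001263
Flow = −∇h = (-0.001750 east, +0.001263 north), which points northwest.

NW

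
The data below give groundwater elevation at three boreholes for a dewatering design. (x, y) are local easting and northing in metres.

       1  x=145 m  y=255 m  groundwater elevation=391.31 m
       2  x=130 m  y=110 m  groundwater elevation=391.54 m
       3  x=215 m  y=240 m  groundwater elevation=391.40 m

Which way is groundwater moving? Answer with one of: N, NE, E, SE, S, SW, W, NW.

With h = a·x + b·y + c and 1 as origin, the differences give:
  (-15)·a + (-145)·b = +0.23
  70·a + (-15)·b = +0.09
Eliminate b (×(-15) and ×(-145), subtract): 10375·a = 9.600 → a = ∂h/∂x = +0.0009253
Back-substitute: b = ∂h/∂y = -0.001682.
Flow = −∇h = (-0.0009253 east, +0.001682 north), which points northwest.

NW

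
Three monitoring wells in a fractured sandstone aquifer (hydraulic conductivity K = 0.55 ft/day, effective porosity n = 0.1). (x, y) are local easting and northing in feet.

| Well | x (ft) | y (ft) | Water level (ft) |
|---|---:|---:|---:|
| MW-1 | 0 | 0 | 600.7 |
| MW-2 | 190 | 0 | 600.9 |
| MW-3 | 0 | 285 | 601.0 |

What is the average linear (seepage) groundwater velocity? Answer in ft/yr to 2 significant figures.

3.0 ft/yr

∂h/∂x = (600.9 − 600.7) / (190 − 0) = +0.001053
∂h/∂y = (601.0 − 600.7) / (285 − 0) = +0.001053
|∇h| = √(0.001053² + 0.001053²) = 0.001489
Seepage velocity v = K·i/n = 0.55 × 0.001489 / 0.1 = 0.00819 ft/day = 2.991 ft/yr.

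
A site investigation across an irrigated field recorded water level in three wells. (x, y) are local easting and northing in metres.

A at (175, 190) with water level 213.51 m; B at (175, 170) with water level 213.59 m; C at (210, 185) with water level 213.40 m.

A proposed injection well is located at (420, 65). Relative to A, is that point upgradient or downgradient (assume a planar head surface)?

Taking A as reference: B−A = (0, -20, +0.08); C−A = (35, -5, -0.11).
Solve a·Δx + b·Δy = Δh: det = 0·(-5) − 35·(-20) = 700.
∂h/∂x = [(+0.08)·(-5) − (-0.11)·(-20)] / 700 = -0.003714
∂h/∂y = [0·(-0.11) − 35·(+0.08)] / 700 = -0.004000
Head at (420, 65) = 213.51 + (-0.003714)·(245) + (-0.004000)·(-125) = 213.10 m.
That is lower than the 213.51 m at A, so the point is downgradient.

downgradient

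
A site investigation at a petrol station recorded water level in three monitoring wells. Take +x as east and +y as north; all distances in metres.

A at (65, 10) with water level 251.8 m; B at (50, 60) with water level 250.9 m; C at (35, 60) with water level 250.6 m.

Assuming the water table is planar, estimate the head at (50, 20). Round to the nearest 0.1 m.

251.4 m

Taking A as reference: B−A = (-15, 50, -0.9); C−A = (-30, 50, -1.2).
Determinant of the coordinate differences = (-15)·50 − (-30)·50 = 750.
∂h/∂x = [(-0.9)·50 − (-1.2)·50] / 750 = +0.02000
∂h/∂y = [(-15)·(-1.2) − (-30)·(-0.9)] / 750 = -0.01200
h(50, 20) = 251.8 + (+0.02000)·(-15) + (-0.01200)·(10) = 251.8 -0.300 -0.120 = 251.380 m.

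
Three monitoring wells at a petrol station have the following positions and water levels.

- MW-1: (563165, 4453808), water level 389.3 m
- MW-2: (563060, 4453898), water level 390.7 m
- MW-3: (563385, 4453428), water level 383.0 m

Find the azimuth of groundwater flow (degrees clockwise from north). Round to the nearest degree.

186°

Three-point gradient (reference MW-1): Δ to MW-2 = (-105, 90, +1.4), Δ to MW-3 = (220, -380, -6.3).
∂h/∂x = +0.001741, ∂h/∂y = +0.01759 (det = 20100).
Flow direction (−∇h) has components (-0.001741 E, -0.01759 N).
Azimuth = atan2(E, N) = atan2(-0.001741, -0.01759) = 185.7° ≈ 186°.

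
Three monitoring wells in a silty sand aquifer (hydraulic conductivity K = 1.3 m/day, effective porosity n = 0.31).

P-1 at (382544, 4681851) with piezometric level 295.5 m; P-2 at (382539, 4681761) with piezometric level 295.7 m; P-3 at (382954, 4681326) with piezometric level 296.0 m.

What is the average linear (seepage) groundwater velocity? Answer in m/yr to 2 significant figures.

Taking P-1 as reference: P-2−P-1 = (-5, -90, +0.2); P-3−P-1 = (410, -525, +0.5).
Solve a·Δx + b·Δy = Δh: det = (-5)·(-525) − 410·(-90) = 39525.
∂h/∂x = [(+0.2)·(-525) − (+0.5)·(-90)] / 39525 = -0.001518
∂h/∂y = [(-5)·(+0.5) − 410·(+0.2)] / 39525 = -0.002138
|∇h| = √(-0.001518² + -0.002138²) = 0.002622
Seepage velocity v = K·i/n = 1.3 × 0.002622 / 0.31 = 0.011 m/day = 4.018 m/yr.

4.0 m/yr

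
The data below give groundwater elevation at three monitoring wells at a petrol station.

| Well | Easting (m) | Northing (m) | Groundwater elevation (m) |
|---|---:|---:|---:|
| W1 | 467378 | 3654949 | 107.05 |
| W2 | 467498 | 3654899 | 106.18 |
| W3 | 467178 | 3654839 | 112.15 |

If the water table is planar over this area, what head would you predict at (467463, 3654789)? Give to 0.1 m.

108.8 m

With h = a·x + b·y + c and W1 as origin, the differences give:
  120·a + (-50)·b = -0.87
  (-200)·a + (-110)·b = +5.10
Eliminate b (×(-110) and ×(-50), subtract): -23200·a = 350.700 → a = ∂h/∂x = -0.01512
Back-substitute: b = ∂h/∂y = -0.01888.
h(467463, 3654789) = 107.05 + (-0.01512)·(85) + (-0.01888)·(-160) = 107.05 -1.285 +3.021 = 108.786 m.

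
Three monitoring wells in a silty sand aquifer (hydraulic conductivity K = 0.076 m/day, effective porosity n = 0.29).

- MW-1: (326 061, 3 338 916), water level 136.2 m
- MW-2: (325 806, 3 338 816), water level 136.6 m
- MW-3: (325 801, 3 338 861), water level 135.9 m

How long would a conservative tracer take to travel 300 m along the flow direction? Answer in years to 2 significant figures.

With h = a·x + b·y + c and MW-1 as origin, the differences give:
  (-255)·a + (-100)·b = +0.4
  (-260)·a + (-55)·b = -0.3
Eliminate b (×(-55) and ×(-100), subtract): -11975·a = -52.00 → a = ∂h/∂x = +0.004342
Back-substitute: b = ∂h/∂y = -0.01507.
|∇h| = √(0.004342² + -0.01507²) = 0.01568
Seepage velocity v = K·i/n = 0.076 × 0.01568 / 0.29 = 0.004109 m/day.
t = 300 / 0.004109 = 7.301e+04 days = 200 years.

200 years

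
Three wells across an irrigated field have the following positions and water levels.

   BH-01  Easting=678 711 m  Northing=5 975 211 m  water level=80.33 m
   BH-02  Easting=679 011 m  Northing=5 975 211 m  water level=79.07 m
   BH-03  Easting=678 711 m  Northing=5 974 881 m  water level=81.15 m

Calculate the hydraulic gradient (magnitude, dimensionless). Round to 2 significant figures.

0.0049

∂h/∂x = (79.07 − 80.33) / (679011 − 678711) = -0.004200
∂h/∂y = (81.15 − 80.33) / (5974881 − 5975211) = -0.002485
|∇h| = √(-0.004200² + -0.002485²) = 0.00488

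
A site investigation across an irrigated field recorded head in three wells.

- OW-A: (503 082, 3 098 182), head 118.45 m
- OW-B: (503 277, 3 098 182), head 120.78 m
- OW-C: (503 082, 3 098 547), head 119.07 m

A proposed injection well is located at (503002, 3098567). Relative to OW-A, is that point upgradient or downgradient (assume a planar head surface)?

downgradient

∂h/∂x = (120.78 − 118.45) / (503277 − 503082) = +0.01195
∂h/∂y = (119.07 − 118.45) / (3098547 − 3098182) = +0.001699
Head at (503002, 3098567) = 118.45 + (+0.01195)·(-80) + (+0.001699)·(385) = 118.15 m.
That is lower than the 118.45 m at OW-A, so the point is downgradient.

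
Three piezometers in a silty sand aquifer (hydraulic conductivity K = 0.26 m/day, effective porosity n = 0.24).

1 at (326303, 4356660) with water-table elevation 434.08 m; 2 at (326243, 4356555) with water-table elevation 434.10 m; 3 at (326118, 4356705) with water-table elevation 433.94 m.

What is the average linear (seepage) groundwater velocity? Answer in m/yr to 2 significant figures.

0.33 m/yr

Taking 1 as reference: 2−1 = (-60, -105, +0.02); 3−1 = (-185, 45, -0.14).
Solve a·Δx + b·Δy = Δh: det = (-60)·45 − (-185)·(-105) = -22125.
∂h/∂x = [(+0.02)·45 − (-0.14)·(-105)] / -22125 = +0.0006237
∂h/∂y = [(-60)·(-0.14) − (-185)·(+0.02)] / -22125 = -0.0005469
|∇h| = √(0.0006237² + -0.0005469²) = 0.0008295
Seepage velocity v = K·i/n = 0.26 × 0.0008295 / 0.24 = 0.0008986 m/day = 0.3282 m/yr.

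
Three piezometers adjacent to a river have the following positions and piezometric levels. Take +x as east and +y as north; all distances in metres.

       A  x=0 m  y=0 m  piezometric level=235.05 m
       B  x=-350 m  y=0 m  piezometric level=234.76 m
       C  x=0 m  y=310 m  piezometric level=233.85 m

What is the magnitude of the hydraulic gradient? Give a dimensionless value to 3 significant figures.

0.00396

∂h/∂x = (234.76 − 235.05) / (-350 − 0) = +0.0008286
∂h/∂y = (233.85 − 235.05) / (310 − 0) = -0.003871
|∇h| = √(0.0008286² + -0.003871²) = 0.003959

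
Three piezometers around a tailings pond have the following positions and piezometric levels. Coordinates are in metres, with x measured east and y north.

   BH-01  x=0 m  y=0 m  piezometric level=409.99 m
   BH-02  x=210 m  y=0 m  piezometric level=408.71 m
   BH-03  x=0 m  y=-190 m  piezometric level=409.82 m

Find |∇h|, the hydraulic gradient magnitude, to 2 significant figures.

0.0062

∂h/∂x = (408.71 − 409.99) / (210 − 0) = -0.006095
∂h/∂y = (409.82 − 409.99) / (-190 − 0) = +0.0008947
|∇h| = √(-0.006095² + 0.0008947²) = 0.00616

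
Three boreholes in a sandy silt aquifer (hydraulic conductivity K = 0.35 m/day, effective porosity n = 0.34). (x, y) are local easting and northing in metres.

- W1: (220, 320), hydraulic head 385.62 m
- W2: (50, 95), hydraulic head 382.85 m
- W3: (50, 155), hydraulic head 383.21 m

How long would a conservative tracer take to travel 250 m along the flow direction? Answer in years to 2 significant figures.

Taking W1 as reference: W2−W1 = (-170, -225, -2.77); W3−W1 = (-170, -165, -2.41).
Determinant of the coordinate differences = (-170)·(-165) − (-170)·(-225) = -10200.
∂h/∂x = [(-2.77)·(-165) − (-2.41)·(-225)] / -10200 = +0.008353
∂h/∂y = [(-170)·(-2.41) − (-170)·(-2.77)] / -10200 = +0.006000
|∇h| = √(0.008353² + 0.006000²) = 0.01028
Seepage velocity v = K·i/n = 0.35 × 0.01028 / 0.34 = 0.01058 m/day.
t = 250 / 0.01058 = 2.363e+04 days = 64.7 years.

65 years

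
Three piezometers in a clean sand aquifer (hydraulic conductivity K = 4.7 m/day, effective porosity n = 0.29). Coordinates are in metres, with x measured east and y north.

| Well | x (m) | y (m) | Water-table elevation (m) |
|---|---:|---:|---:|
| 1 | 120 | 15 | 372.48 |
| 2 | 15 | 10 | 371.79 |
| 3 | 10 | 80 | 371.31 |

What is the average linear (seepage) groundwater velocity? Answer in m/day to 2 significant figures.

0.15 m/day

Three-point gradient (reference 1): Δ to 2 = (-105, -5, -0.69), Δ to 3 = (-110, 65, -1.17).
∂h/∂x = +0.006875, ∂h/∂y = -0.006366 (det = -7375).
|∇h| = √(0.006875² + -0.006366²) = 0.00937
Seepage velocity v = K·i/n = 4.7 × 0.00937 / 0.29 = 0.1519 m/day.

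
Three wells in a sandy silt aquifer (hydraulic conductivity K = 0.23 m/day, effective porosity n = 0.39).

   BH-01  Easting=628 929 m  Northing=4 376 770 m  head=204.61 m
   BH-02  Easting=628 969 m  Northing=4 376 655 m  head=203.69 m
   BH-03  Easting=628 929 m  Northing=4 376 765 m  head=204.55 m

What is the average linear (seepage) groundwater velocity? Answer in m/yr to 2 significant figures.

With h = a·x + b·y + c and BH-01 as origin, the differences give:
  40·a + (-115)·b = -0.92
  0·a + (-5)·b = -0.06
Eliminate b (×(-5) and ×(-115), subtract): -200·a = -2.300 → a = ∂h/∂x = +0.01150
Back-substitute: b = ∂h/∂y = +0.01200.
|∇h| = √(0.01150² + 0.01200²) = 0.01662
Seepage velocity v = K·i/n = 0.23 × 0.01662 / 0.39 = 0.009802 m/day = 3.58 m/yr.

3.6 m/yr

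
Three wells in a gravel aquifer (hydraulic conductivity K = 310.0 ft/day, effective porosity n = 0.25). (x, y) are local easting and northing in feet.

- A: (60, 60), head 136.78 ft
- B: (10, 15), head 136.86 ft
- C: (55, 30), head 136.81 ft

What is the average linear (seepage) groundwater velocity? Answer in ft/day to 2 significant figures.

Taking A as reference: B−A = (-50, -45, +0.08); C−A = (-5, -30, +0.03).
Solve a·Δx + b·Δy = Δh: det = (-50)·(-30) − (-5)·(-45) = 1275.
∂h/∂x = [(+0.08)·(-30) − (+0.03)·(-45)] / 1275 = -0.0008235
∂h/∂y = [(-50)·(+0.03) − (-5)·(+0.08)] / 1275 = -0.0008627
|∇h| = √(-0.0008235² + -0.0008627²) = 0.001193
Seepage velocity v = K·i/n = 310.0 × 0.001193 / 0.25 = 1.479 ft/day.

1.5 ft/day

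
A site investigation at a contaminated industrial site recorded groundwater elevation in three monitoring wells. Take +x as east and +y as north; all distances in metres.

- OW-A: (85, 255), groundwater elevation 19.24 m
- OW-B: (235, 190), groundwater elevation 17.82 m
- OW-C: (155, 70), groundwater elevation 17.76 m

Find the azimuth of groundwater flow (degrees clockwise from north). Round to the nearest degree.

Differences from OW-A: to OW-B (Δx, Δy, Δh) = (150, -65, -1.42); to OW-C = (70, -185, -1.48).
Determinant of the coordinate differences = 150·(-185) − 70·(-65) = -23200.
∂h/∂x = [(-1.42)·(-185) − (-1.48)·(-65)] / -23200 = -0.007177
∂h/∂y = [150·(-1.48) − 70·(-1.42)] / -23200 = +0.005284
Flow direction (−∇h) has components (+0.007177 E, -0.005284 N).
Azimuth = atan2(E, N) = atan2(+0.007177, -0.005284) = 126.4° ≈ 126°.

126°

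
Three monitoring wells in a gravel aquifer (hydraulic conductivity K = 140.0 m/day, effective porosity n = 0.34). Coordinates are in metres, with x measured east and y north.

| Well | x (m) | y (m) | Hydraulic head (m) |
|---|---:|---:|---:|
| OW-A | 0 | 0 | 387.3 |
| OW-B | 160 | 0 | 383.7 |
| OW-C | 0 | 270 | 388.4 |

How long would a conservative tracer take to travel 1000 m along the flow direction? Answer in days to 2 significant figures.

∂h/∂x = (383.7 − 387.3) / (160 − 0) = -0.02250
∂h/∂y = (388.4 − 387.3) / (270 − 0) = +0.004074
|∇h| = √(-0.02250² + 0.004074²) = 0.02287
Seepage velocity v = K·i/n = 140.0 × 0.02287 / 0.34 = 9.417 m/day.
t = 1000 / 9.417 = 106.2 days.

110 days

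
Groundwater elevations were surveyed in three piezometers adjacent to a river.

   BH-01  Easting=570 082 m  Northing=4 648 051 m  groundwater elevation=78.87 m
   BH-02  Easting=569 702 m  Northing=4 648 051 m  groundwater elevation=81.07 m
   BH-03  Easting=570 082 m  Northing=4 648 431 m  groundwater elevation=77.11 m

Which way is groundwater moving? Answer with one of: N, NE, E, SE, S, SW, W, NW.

NE

∂h/∂x = (81.07 − 78.87) / (569702 − 570082) = -0.005789
∂h/∂y = (77.11 − 78.87) / (4648431 − 4648051) = -0.004632
Flow = −∇h = (+0.005789 east, +0.004632 north), which points northeast.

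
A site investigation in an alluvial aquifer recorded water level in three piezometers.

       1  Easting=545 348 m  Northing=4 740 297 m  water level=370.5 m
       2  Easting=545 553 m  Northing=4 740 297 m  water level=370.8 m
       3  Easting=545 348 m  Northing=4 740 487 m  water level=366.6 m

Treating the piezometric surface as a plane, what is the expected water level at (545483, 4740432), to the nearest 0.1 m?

367.9 m

∂h/∂x = (370.8 − 370.5) / (545553 − 545348) = +0.001463
∂h/∂y = (366.6 − 370.5) / (4740487 − 4740297) = -0.02053
h(545483, 4740432) = 370.5 + (+0.001463)·(135) + (-0.02053)·(135) = 370.5 +0.198 -2.771 = 367.927 m.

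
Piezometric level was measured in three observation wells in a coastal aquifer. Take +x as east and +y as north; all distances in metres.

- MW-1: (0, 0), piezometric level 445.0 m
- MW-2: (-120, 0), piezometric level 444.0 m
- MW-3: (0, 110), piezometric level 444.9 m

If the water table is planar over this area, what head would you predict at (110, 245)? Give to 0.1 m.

∂h/∂x = (444.0 − 445.0) / (-120 − 0) = +0.008333
∂h/∂y = (444.9 − 445.0) / (110 − 0) = -0.0009091
h(110, 245) = 445.0 + (+0.008333)·(110) + (-0.0009091)·(245) = 445.0 +0.917 -0.223 = 445.694 m.

445.7 m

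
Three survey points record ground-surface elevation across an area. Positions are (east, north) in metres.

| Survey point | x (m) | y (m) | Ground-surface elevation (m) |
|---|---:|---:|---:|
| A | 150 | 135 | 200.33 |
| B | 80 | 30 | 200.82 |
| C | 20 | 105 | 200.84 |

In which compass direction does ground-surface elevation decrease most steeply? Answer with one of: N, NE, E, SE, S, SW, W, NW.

Taking A as reference: B−A = (-70, -105, +0.49); C−A = (-130, -30, +0.51).
Solve a·Δx + b·Δy = Δz: det = (-70)·(-30) − (-130)·(-105) = -11550.
∂z/∂x = [(+0.49)·(-30) − (+0.51)·(-105)] / -11550 = -0.003364
∂z/∂y = [(-70)·(+0.51) − (-130)·(+0.49)] / -11550 = -0.002424
Steepest decrease is along −∇f = (+0.003364 E, +0.002424 N) → northeast.

NE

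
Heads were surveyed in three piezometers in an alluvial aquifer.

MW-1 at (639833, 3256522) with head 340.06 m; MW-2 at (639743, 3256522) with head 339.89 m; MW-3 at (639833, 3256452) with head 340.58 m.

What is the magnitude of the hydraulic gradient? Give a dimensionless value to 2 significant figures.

0.0077

∂h/∂x = (339.89 − 340.06) / (639743 − 639833) = +0.001889
∂h/∂y = (340.58 − 340.06) / (3256452 − 3256522) = -0.007429
|∇h| = √(0.001889² + -0.007429²) = 0.007665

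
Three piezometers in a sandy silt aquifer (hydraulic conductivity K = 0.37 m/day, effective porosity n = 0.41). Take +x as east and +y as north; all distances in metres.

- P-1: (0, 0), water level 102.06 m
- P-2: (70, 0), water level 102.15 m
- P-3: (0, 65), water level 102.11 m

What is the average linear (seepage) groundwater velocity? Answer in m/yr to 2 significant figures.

0.49 m/yr

∂h/∂x = (102.15 − 102.06) / (70 − 0) = +0.001286
∂h/∂y = (102.11 − 102.06) / (65 − 0) = +0.0007692
|∇h| = √(0.001286² + 0.0007692²) = 0.001498
Seepage velocity v = K·i/n = 0.37 × 0.001498 / 0.41 = 0.001352 m/day = 0.4938 m/yr.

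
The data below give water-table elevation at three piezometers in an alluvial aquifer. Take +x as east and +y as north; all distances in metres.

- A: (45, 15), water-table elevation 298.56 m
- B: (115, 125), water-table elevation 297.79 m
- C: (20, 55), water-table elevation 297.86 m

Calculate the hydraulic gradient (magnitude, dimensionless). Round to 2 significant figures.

0.015

With h = a·x + b·y + c and A as origin, the differences give:
  70·a + 110·b = -0.77
  (-25)·a + 40·b = -0.70
Eliminate b (×40 and ×110, subtract): 5550·a = 46.200 → a = ∂h/∂x = +0.008324
Back-substitute: b = ∂h/∂y = -0.01230.
|∇h| = √(0.008324² + -0.01230²) = 0.01485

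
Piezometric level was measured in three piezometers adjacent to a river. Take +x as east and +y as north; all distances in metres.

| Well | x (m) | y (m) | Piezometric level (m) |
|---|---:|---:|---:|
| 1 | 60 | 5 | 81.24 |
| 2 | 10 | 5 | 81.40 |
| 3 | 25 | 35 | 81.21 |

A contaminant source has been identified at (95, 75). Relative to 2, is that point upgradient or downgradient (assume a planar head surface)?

downgradient

Three-point gradient (reference 1): Δ to 2 = (-50, 0, +0.16), Δ to 3 = (-35, 30, -0.03).
∂h/∂x = -0.003200, ∂h/∂y = -0.004733 (det = -1500).
Head at (95, 75) = 81.24 + (-0.003200)·(35) + (-0.004733)·(70) = 80.80 m.
That is lower than the 81.40 m at 2, so the point is downgradient.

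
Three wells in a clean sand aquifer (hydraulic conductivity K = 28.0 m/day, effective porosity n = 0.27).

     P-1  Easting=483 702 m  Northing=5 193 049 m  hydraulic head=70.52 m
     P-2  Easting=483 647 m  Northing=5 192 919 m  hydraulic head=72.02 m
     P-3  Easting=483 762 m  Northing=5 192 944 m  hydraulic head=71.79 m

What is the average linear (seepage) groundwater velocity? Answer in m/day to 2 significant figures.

1.2 m/day

With h = a·x + b·y + c and P-1 as origin, the differences give:
  (-55)·a + (-130)·b = +1.50
  60·a + (-105)·b = +1.27
Eliminate b (×(-105) and ×(-130), subtract): 13575·a = 7.600 → a = ∂h/∂x = +0.0005599
Back-substitute: b = ∂h/∂y = -0.01178.
|∇h| = √(0.0005599² + -0.01178²) = 0.01179
Seepage velocity v = K·i/n = 28.0 × 0.01179 / 0.27 = 1.223 m/day.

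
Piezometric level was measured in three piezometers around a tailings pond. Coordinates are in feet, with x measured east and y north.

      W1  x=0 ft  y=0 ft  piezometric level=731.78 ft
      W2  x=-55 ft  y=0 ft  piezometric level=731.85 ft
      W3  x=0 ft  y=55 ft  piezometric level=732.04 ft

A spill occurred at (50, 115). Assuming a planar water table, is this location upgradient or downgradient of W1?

∂h/∂x = (731.85 − 731.78) / (-55 − 0) = -0.001273
∂h/∂y = (732.04 − 731.78) / (55 − 0) = +0.004727
Head at (50, 115) = 731.78 + (-0.001273)·(50) + (+0.004727)·(115) = 732.26 ft.
That is higher than the 731.78 ft at W1, so the point is upgradient.

upgradient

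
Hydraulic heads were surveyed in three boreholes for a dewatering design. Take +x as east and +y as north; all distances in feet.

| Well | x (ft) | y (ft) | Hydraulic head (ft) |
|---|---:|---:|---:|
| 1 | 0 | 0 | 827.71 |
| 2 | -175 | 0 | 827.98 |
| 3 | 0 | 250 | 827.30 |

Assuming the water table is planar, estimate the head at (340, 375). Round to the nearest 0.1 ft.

826.6 ft

∂h/∂x = (827.98 − 827.71) / (-175 − 0) = -0.001543
∂h/∂y = (827.30 − 827.71) / (250 − 0) = -0.001640
h(340, 375) = 827.71 + (-0.001543)·(340) + (-0.001640)·(375) = 827.71 -0.525 -0.615 = 826.570 ft.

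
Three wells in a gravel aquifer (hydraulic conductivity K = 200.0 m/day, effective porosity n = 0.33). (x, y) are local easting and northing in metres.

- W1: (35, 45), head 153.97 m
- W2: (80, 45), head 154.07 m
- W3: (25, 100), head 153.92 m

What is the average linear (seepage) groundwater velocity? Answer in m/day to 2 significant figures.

1.4 m/day

Differences from W1: to W2 (Δx, Δy, Δh) = (45, 0, +0.10); to W3 = (-10, 55, -0.05).
Determinant of the coordinate differences = 45·55 − (-10)·0 = 2475.
∂h/∂x = [(+0.10)·55 − (-0.05)·0] / 2475 = +0.002222
∂h/∂y = [45·(-0.05) − (-10)·(+0.10)] / 2475 = -0.0005051
|∇h| = √(0.002222² + -0.0005051²) = 0.002279
Seepage velocity v = K·i/n = 200.0 × 0.002279 / 0.33 = 1.381 m/day.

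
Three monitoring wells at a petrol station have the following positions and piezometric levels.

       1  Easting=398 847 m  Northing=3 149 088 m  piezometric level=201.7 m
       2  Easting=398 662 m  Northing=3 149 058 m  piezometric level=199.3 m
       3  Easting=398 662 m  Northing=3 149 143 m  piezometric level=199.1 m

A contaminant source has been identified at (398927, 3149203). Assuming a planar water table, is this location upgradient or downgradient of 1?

Differences from 1: to 2 (Δx, Δy, Δh) = (-185, -30, -2.4); to 3 = (-185, 55, -2.6).
Solve a·Δx + b·Δy = Δh: det = (-185)·55 − (-185)·(-30) = -15725.
∂h/∂x = [(-2.4)·55 − (-2.6)·(-30)] / -15725 = +0.01335
∂h/∂y = [(-185)·(-2.6) − (-185)·(-2.4)] / -15725 = -0.002353
Head at (398927, 3149203) = 201.7 + (+0.01335)·(80) + (-0.002353)·(115) = 202.50 m.
That is higher than the 201.7 m at 1, so the point is upgradient.

upgradient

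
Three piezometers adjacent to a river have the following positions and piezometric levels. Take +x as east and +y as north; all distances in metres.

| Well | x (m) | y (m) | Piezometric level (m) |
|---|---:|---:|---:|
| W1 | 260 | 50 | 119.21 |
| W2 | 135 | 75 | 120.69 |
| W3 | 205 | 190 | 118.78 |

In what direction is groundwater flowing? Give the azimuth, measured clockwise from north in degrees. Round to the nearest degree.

Differences from W1: to W2 (Δx, Δy, Δh) = (-125, 25, +1.48); to W3 = (-55, 140, -0.43).
Determinant of the coordinate differences = (-125)·140 − (-55)·25 = -16125.
∂h/∂x = [(+1.48)·140 − (-0.43)·25] / -16125 = -0.01352
∂h/∂y = [(-125)·(-0.43) − (-55)·(+1.48)] / -16125 = -0.008381
Flow direction (−∇h) has components (+0.01352 E, +0.008381 N).
Azimuth = atan2(E, N) = atan2(+0.01352, +0.008381) = 58.2° ≈ 058°.

058°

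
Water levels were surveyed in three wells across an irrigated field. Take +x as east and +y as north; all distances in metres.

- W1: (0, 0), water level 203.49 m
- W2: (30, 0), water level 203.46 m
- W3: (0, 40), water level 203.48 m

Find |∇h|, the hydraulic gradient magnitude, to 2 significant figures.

∂h/∂x = (203.46 − 203.49) / (30 − 0) = -0.001000
∂h/∂y = (203.48 − 203.49) / (40 − 0) = -0.0002500
|∇h| = √(-0.001000² + -0.0002500²) = 0.001031

0.0010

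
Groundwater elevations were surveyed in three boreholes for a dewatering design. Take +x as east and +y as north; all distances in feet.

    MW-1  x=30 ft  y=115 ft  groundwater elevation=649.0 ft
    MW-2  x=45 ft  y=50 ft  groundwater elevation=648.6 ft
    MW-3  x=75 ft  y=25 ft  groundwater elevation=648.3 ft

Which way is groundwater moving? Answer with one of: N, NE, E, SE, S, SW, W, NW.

SE

With h = a·x + b·y + c and MW-1 as origin, the differences give:
  15·a + (-65)·b = -0.4
  45·a + (-90)·b = -0.7
Eliminate b (×(-90) and ×(-65), subtract): 1575·a = -9.50 → a = ∂h/∂x = -0.006032
Back-substitute: b = ∂h/∂y = +0.004762.
Flow = −∇h = (+0.006032 east, -0.004762 north), which points southeast.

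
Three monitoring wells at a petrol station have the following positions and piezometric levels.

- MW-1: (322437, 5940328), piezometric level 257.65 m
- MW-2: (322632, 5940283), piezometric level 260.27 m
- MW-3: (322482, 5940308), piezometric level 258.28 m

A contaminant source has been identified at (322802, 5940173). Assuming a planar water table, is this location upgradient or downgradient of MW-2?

upgradient

Taking MW-1 as reference: MW-2−MW-1 = (195, -45, +2.62); MW-3−MW-1 = (45, -20, +0.63).
Solve a·Δx + b·Δy = Δh: det = 195·(-20) − 45·(-45) = -1875.
∂h/∂x = [(+2.62)·(-20) − (+0.63)·(-45)] / -1875 = +0.01283
∂h/∂y = [195·(+0.63) − 45·(+2.62)] / -1875 = -0.002640
Head at (322802, 5940173) = 257.65 + (+0.01283)·(365) + (-0.002640)·(-155) = 262.74 m.
That is higher than the 260.27 m at MW-2, so the point is upgradient.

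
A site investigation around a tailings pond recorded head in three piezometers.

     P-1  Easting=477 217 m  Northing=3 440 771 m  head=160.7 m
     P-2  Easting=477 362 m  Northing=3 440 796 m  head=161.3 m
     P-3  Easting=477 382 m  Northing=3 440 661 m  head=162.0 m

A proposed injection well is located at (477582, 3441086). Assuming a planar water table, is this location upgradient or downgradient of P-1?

upgradient

Differences from P-1: to P-2 (Δx, Δy, Δh) = (145, 25, +0.6); to P-3 = (165, -110, +1.3).
Solve a·Δx + b·Δy = Δh: det = 145·(-110) − 165·25 = -20075.
∂h/∂x = [(+0.6)·(-110) − (+1.3)·25] / -20075 = +0.004907
∂h/∂y = [145·(+1.3) − 165·(+0.6)] / -20075 = -0.004458
Head at (477582, 3441086) = 160.7 + (+0.004907)·(365) + (-0.004458)·(315) = 161.09 m.
That is higher than the 160.7 m at P-1, so the point is upgradient.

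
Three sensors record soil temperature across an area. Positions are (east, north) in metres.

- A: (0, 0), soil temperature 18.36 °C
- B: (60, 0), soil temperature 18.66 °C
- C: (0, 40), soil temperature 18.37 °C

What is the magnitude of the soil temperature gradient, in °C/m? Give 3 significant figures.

0.00501 °C/m

∂T/∂x = (18.66 − 18.36) / (60 − 0) = +0.005000
∂T/∂y = (18.37 − 18.36) / (40 − 0) = +0.0002500
|∇f| = √(0.005000² + 0.0002500²) = 0.005006 °C/m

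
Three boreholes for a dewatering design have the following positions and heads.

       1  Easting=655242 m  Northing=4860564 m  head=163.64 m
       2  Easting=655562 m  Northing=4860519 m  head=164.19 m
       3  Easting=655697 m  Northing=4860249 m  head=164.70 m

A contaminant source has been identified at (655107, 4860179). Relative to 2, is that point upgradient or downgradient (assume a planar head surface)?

downgradient

Differences from 1: to 2 (Δx, Δy, Δh) = (320, -45, +0.55); to 3 = (455, -315, +1.06).
Determinant of the coordinate differences = 320·(-315) − 455·(-45) = -80325.
∂h/∂x = [(+0.55)·(-315) − (+1.06)·(-45)] / -80325 = +0.001563
∂h/∂y = [320·(+1.06) − 455·(+0.55)] / -80325 = -0.001107
Head at (655107, 4860179) = 163.64 + (+0.001563)·(-135) + (-0.001107)·(-385) = 163.86 m.
That is lower than the 164.19 m at 2, so the point is downgradient.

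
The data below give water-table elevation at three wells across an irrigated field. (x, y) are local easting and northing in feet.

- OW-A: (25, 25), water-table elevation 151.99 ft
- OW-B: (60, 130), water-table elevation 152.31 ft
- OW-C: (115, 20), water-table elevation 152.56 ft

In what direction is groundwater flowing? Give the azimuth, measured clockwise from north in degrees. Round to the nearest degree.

With h = a·x + b·y + c and OW-A as origin, the differences give:
  35·a + 105·b = +0.32
  90·a + (-5)·b = +0.57
Eliminate b (×(-5) and ×105, subtract): -9625·a = -61.450 → a = ∂h/∂x = +0.006384
Back-substitute: b = ∂h/∂y = +0.0009195.
Flow direction (−∇h) has components (-0.006384 E, -0.0009195 N).
Azimuth = atan2(E, N) = atan2(-0.006384, -0.0009195) = 261.8° ≈ 262°.

262°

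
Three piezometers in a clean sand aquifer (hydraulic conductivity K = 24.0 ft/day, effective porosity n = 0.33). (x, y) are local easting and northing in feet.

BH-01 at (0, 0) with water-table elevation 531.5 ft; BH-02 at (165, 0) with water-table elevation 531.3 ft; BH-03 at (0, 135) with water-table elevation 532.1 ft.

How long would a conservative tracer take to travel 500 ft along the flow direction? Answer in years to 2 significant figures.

∂h/∂x = (531.3 − 531.5) / (165 − 0) = -0.001212
∂h/∂y = (532.1 − 531.5) / (135 − 0) = +0.004444
|∇h| = √(-0.001212² + 0.004444²) = 0.004606
Seepage velocity v = K·i/n = 24.0 × 0.004606 / 0.33 = 0.335 ft/day.
t = 500 / 0.335 = 1493 days = 4.09 years.

4.1 years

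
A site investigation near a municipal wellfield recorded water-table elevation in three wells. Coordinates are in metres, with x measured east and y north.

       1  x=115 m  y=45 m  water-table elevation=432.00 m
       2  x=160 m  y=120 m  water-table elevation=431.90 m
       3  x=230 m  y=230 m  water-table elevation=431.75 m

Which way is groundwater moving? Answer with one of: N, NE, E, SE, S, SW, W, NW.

NE

Differences from 1: to 2 (Δx, Δy, Δh) = (45, 75, -0.10); to 3 = (115, 185, -0.25).
Determinant of the coordinate differences = 45·185 − 115·75 = -300.
∂h/∂x = [(-0.10)·185 − (-0.25)·75] / -300 = -0.0008333
∂h/∂y = [45·(-0.25) − 115·(-0.10)] / -300 = -0.0008333
Flow = −∇h = (+0.0008333 east, +0.0008333 north), which points northeast.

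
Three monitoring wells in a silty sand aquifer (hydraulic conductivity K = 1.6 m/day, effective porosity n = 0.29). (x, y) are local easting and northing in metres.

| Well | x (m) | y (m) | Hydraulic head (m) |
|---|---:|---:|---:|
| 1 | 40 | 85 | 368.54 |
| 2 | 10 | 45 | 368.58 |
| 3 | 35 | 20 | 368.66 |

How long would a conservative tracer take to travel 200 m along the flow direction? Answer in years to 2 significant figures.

Taking 1 as reference: 2−1 = (-30, -40, +0.04); 3−1 = (-5, -65, +0.12).
Solve a·Δx + b·Δy = Δh: det = (-30)·(-65) − (-5)·(-40) = 1750.
∂h/∂x = [(+0.04)·(-65) − (+0.12)·(-40)] / 1750 = +0.001257
∂h/∂y = [(-30)·(+0.12) − (-5)·(+0.04)] / 1750 = -0.001943
|∇h| = √(0.001257² + -0.001943²) = 0.002314
Seepage velocity v = K·i/n = 1.6 × 0.002314 / 0.29 = 0.01277 m/day.
t = 200 / 0.01277 = 1.566e+04 days = 42.9 years.

43 years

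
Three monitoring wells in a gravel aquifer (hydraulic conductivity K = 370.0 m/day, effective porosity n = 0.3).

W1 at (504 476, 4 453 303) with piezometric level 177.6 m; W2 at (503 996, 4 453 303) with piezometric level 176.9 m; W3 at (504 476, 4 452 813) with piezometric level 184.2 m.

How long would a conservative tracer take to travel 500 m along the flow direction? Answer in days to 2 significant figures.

∂h/∂x = (176.9 − 177.6) / (503996 − 504476) = +0.001458
∂h/∂y = (184.2 − 177.6) / (4452813 − 4453303) = -0.01347
|∇h| = √(0.001458² + -0.01347²) = 0.01355
Seepage velocity v = K·i/n = 370.0 × 0.01355 / 0.3 = 16.71 m/day.
t = 500 / 16.71 = 29.92 days.

30 days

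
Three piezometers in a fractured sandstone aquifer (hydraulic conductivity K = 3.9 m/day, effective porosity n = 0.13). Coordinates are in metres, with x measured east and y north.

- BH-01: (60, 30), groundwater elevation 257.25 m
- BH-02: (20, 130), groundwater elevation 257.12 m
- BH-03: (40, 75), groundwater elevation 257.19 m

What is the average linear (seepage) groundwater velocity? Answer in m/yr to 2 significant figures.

14 m/yr

Taking BH-01 as reference: BH-02−BH-01 = (-40, 100, -0.13); BH-03−BH-01 = (-20, 45, -0.06).
Determinant of the coordinate differences = (-40)·45 − (-20)·100 = 200.
∂h/∂x = [(-0.13)·45 − (-0.06)·100] / 200 = +0.0007500
∂h/∂y = [(-40)·(-0.06) − (-20)·(-0.13)] / 200 = -0.0010000
|∇h| = √(0.0007500² + -0.0010000²) = 0.00125
Seepage velocity v = K·i/n = 3.9 × 0.00125 / 0.13 = 0.0375 m/day = 13.7 m/yr.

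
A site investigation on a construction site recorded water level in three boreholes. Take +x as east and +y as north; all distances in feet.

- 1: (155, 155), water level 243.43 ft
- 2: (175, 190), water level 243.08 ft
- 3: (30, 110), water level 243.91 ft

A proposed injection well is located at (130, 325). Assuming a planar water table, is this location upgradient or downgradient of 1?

downgradient

With h = a·x + b·y + c and 1 as origin, the differences give:
  20·a + 35·b = -0.35
  (-125)·a + (-45)·b = +0.48
Eliminate b (×(-45) and ×35, subtract): 3475·a = -1.050 → a = ∂h/∂x = -0.0003022
Back-substitute: b = ∂h/∂y = -0.009827.
Head at (130, 325) = 243.43 + (-0.0003022)·(-25) + (-0.009827)·(170) = 241.77 ft.
That is lower than the 243.43 ft at 1, so the point is downgradient.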